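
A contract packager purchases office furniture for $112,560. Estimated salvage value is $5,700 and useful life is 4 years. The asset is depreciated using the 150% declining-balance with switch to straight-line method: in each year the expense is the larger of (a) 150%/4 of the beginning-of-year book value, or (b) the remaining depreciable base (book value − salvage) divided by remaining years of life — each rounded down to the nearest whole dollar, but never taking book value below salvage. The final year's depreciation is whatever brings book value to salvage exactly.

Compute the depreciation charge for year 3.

$19,134

Depreciable base = $112,560 − $5,700 = $106,860.
Year 1: DB = ⌊$112,560 × 150%/4⌋ = $42,210; SL = ⌊$106,860/4⌋ = $26,715 → take DB $42,210. Book value $70,350.
Year 2: DB = ⌊$70,350 × 150%/4⌋ = $26,381; SL = ⌊$64,650/3⌋ = $21,550 → take DB $26,381. Book value $43,969.
Year 3: DB = ⌊$43,969 × 150%/4⌋ = $16,488; SL = ⌊$38,269/2⌋ = $19,134 → take SL $19,134. Book value $24,835.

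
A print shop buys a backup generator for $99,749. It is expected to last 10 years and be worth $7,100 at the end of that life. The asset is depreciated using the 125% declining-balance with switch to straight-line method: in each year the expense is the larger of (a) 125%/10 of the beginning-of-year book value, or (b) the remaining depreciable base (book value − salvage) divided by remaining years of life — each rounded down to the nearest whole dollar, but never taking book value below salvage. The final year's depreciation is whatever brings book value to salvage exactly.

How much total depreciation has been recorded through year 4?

$41,456

Depreciable base = $99,749 − $7,100 = $92,649.
Year 1: DB = ⌊$99,749 × 125%/10⌋ = $12,468; SL = ⌊$92,649/10⌋ = $9,264 → take DB $12,468. Book value $87,281.
Year 2: DB = ⌊$87,281 × 125%/10⌋ = $10,910; SL = ⌊$80,181/9⌋ = $8,909 → take DB $10,910. Book value $76,371.
Year 3: DB = ⌊$76,371 × 125%/10⌋ = $9,546; SL = ⌊$69,271/8⌋ = $8,658 → take DB $9,546. Book value $66,825.
Year 4: DB = ⌊$66,825 × 125%/10⌋ = $8,353; SL = ⌊$59,725/7⌋ = $8,532 → take SL $8,532. Book value $58,293.
Accumulated through year 4 = $99,749 − $58,293 = $41,456.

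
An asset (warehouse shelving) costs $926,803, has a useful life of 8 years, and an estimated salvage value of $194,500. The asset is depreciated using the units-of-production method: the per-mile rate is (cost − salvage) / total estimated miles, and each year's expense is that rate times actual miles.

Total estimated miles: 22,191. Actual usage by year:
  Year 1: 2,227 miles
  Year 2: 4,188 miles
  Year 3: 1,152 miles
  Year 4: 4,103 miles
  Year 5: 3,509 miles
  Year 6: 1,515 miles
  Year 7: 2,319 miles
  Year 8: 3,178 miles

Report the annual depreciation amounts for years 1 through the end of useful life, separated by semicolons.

$73,491; $138,204; $38,016; $135,399; $115,797; $49,995; $76,527; $104,874

Depreciable base = $926,803 − $194,500 = $732,303.
Rate = $732,303 / 22,191 miles = $33 per mile.
Year 1: 2,227 × $33 = $73,491. Book value $853,312.
Year 2: 4,188 × $33 = $138,204. Book value $715,108.
Year 3: 1,152 × $33 = $38,016. Book value $677,092.
Year 4: 4,103 × $33 = $135,399. Book value $541,693.
Year 5: 3,509 × $33 = $115,797. Book value $425,896.
Year 6: 1,515 × $33 = $49,995. Book value $375,901.
Year 7: 2,319 × $33 = $76,527. Book value $299,374.
Year 8: 3,178 × $33 = $104,874. Book value $194,500.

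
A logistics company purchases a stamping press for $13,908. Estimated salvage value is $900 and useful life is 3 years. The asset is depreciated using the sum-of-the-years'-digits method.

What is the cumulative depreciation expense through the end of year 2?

$10,840

Depreciable base = $13,908 − $900 = $13,008.
Sum of the years' digits = 3+2+1 = 6.
Year 1: $13,008 × 3/6 = $6,504. Book value $7,404.
Year 2: $13,008 × 2/6 = $4,336. Book value $3,068.
Accumulated through year 2 = $13,908 − $3,068 = $10,840.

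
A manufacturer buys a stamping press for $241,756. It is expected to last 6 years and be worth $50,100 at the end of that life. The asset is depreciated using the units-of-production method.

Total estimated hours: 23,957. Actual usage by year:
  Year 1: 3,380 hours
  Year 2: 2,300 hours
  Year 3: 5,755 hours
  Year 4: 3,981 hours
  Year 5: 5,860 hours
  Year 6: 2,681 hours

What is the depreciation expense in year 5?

$46,880

Depreciable base = $241,756 − $50,100 = $191,656.
Rate = $191,656 / 23,957 hours = $8 per hour.
Year 1: 3,380 × $8 = $27,040. Book value $214,716.
Year 2: 2,300 × $8 = $18,400. Book value $196,316.
Year 3: 5,755 × $8 = $46,040. Book value $150,276.
Year 4: 3,981 × $8 = $31,848. Book value $118,428.
Year 5: 5,860 × $8 = $46,880. Book value $71,548.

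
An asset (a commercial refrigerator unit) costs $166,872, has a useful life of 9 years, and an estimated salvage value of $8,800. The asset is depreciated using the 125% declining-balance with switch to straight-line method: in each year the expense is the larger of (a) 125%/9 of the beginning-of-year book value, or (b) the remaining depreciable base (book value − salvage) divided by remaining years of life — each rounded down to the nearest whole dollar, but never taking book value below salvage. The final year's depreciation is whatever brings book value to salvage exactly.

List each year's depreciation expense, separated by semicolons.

$23,176; $19,957; $17,185; $16,292; $16,292; $16,292; $16,292; $16,293; $16,293

Depreciable base = $166,872 − $8,800 = $158,072.
Year 1: DB = ⌊$166,872 × 125%/9⌋ = $23,176; SL = ⌊$158,072/9⌋ = $17,563 → take DB $23,176. Book value $143,696.
Year 2: DB = ⌊$143,696 × 125%/9⌋ = $19,957; SL = ⌊$134,896/8⌋ = $16,862 → take DB $19,957. Book value $123,739.
Year 3: DB = ⌊$123,739 × 125%/9⌋ = $17,185; SL = ⌊$114,939/7⌋ = $16,419 → take DB $17,185. Book value $106,554.
Year 4: DB = ⌊$106,554 × 125%/9⌋ = $14,799; SL = ⌊$97,754/6⌋ = $16,292 → take SL $16,292. Book value $90,262.
Year 5: DB = ⌊$90,262 × 125%/9⌋ = $12,536; SL = ⌊$81,462/5⌋ = $16,292 → take SL $16,292. Book value $73,970.
Year 6: DB = ⌊$73,970 × 125%/9⌋ = $10,273; SL = ⌊$65,170/4⌋ = $16,292 → take SL $16,292. Book value $57,678.
Year 7: DB = ⌊$57,678 × 125%/9⌋ = $8,010; SL = ⌊$48,878/3⌋ = $16,292 → take SL $16,292. Book value $41,386.
Year 8: DB = ⌊$41,386 × 125%/9⌋ = $5,748; SL = ⌊$32,586/2⌋ = $16,293 → take SL $16,293. Book value $25,093.
Year 9 (final): $25,093 − $8,800 = $16,293. Book value $8,800.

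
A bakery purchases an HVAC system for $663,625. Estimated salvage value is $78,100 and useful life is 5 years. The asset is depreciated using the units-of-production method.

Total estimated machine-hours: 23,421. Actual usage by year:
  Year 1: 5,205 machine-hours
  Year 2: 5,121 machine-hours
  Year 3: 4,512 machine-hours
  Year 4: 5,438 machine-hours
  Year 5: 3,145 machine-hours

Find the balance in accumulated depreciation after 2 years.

Depreciable base = $663,625 − $78,100 = $585,525.
Rate = $585,525 / 23,421 machine-hours = $25 per machine-hour.
Year 1: 5,205 × $25 = $130,125. Book value $533,500.
Year 2: 5,121 × $25 = $128,025. Book value $405,475.
Accumulated through year 2 = $663,625 − $405,475 = $258,150.

$258,150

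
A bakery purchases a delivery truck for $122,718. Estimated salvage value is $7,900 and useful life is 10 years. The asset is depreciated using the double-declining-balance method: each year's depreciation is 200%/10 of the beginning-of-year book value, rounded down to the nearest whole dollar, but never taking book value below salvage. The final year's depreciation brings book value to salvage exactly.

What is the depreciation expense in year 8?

Depreciable base = $122,718 − $7,900 = $114,818.
Year 1: ⌊$122,718 × 200%/10⌋ = $24,543. Book value $98,175.
Year 2: ⌊$98,175 × 200%/10⌋ = $19,635. Book value $78,540.
Year 3: ⌊$78,540 × 200%/10⌋ = $15,708. Book value $62,832.
Year 4: ⌊$62,832 × 200%/10⌋ = $12,566. Book value $50,266.
Year 5: ⌊$50,266 × 200%/10⌋ = $10,053. Book value $40,213.
Year 6: ⌊$40,213 × 200%/10⌋ = $8,042. Book value $32,171.
Year 7: ⌊$32,171 × 200%/10⌋ = $6,434. Book value $25,737.
Year 8: ⌊$25,737 × 200%/10⌋ = $5,147. Book value $20,590.

$5,147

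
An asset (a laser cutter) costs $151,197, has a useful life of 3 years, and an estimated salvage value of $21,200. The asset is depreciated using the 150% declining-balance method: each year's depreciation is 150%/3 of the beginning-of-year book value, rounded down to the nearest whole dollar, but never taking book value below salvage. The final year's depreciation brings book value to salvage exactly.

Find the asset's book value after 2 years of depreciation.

$37,800

Depreciable base = $151,197 − $21,200 = $129,997.
Year 1: ⌊$151,197 × 150%/3⌋ = $75,598. Book value $75,599.
Year 2: ⌊$75,599 × 150%/3⌋ = $37,799. Book value $37,800.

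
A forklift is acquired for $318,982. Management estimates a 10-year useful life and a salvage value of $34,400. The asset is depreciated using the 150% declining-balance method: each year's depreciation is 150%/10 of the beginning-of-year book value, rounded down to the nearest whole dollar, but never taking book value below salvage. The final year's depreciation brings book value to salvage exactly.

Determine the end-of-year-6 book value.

$120,306

Depreciable base = $318,982 − $34,400 = $284,582.
Year 1: ⌊$318,982 × 150%/10⌋ = $47,847. Book value $271,135.
Year 2: ⌊$271,135 × 150%/10⌋ = $40,670. Book value $230,465.
Year 3: ⌊$230,465 × 150%/10⌋ = $34,569. Book value $195,896.
Year 4: ⌊$195,896 × 150%/10⌋ = $29,384. Book value $166,512.
Year 5: ⌊$166,512 × 150%/10⌋ = $24,976. Book value $141,536.
Year 6: ⌊$141,536 × 150%/10⌋ = $21,230. Book value $120,306.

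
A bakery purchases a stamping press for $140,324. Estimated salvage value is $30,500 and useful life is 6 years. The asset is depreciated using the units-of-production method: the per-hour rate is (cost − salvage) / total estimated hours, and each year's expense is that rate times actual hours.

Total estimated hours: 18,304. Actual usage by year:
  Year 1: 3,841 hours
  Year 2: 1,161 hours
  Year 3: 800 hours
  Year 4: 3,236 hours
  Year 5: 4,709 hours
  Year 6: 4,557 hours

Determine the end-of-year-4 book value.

$86,096

Depreciable base = $140,324 − $30,500 = $109,824.
Rate = $109,824 / 18,304 hours = $6 per hour.
Year 1: 3,841 × $6 = $23,046. Book value $117,278.
Year 2: 1,161 × $6 = $6,966. Book value $110,312.
Year 3: 800 × $6 = $4,800. Book value $105,512.
Year 4: 3,236 × $6 = $19,416. Book value $86,096.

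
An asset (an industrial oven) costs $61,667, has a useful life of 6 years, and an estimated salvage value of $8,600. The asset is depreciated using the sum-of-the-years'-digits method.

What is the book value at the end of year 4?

$16,181

Depreciable base = $61,667 − $8,600 = $53,067.
Sum of the years' digits = 6+5+4+3+2+1 = 21.
Year 1: $53,067 × 6/21 = $15,162. Book value $46,505.
Year 2: $53,067 × 5/21 = $12,635. Book value $33,870.
Year 3: $53,067 × 4/21 = $10,108. Book value $23,762.
Year 4: $53,067 × 3/21 = $7,581. Book value $16,181.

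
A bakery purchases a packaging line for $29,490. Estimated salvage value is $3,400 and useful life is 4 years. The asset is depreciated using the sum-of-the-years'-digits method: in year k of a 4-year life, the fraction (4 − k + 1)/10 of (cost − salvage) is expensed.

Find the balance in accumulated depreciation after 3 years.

Depreciable base = $29,490 − $3,400 = $26,090.
Sum of the years' digits = 4+3+2+1 = 10.
Year 1: $26,090 × 4/10 = $10,436. Book value $19,054.
Year 2: $26,090 × 3/10 = $7,827. Book value $11,227.
Year 3: $26,090 × 2/10 = $5,218. Book value $6,009.
Accumulated through year 3 = $29,490 − $6,009 = $23,481.

$23,481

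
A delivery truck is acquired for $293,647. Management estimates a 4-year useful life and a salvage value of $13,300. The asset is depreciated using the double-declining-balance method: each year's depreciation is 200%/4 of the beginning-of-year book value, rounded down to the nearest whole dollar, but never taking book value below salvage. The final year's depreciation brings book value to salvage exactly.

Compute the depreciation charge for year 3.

$36,706

Depreciable base = $293,647 − $13,300 = $280,347.
Year 1: ⌊$293,647 × 200%/4⌋ = $146,823. Book value $146,824.
Year 2: ⌊$146,824 × 200%/4⌋ = $73,412. Book value $73,412.
Year 3: ⌊$73,412 × 200%/4⌋ = $36,706. Book value $36,706.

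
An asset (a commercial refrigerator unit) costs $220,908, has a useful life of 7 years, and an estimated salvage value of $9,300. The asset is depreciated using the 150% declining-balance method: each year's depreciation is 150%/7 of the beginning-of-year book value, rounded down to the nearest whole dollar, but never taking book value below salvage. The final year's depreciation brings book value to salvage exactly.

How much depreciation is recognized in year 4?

$22,961

Depreciable base = $220,908 − $9,300 = $211,608.
Year 1: ⌊$220,908 × 150%/7⌋ = $47,337. Book value $173,571.
Year 2: ⌊$173,571 × 150%/7⌋ = $37,193. Book value $136,378.
Year 3: ⌊$136,378 × 150%/7⌋ = $29,223. Book value $107,155.
Year 4: ⌊$107,155 × 150%/7⌋ = $22,961. Book value $84,194.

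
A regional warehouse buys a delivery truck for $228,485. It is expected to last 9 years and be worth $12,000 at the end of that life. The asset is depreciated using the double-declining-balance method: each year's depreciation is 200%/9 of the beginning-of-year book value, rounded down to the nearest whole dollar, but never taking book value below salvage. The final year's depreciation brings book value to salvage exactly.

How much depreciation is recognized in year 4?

$23,890

Depreciable base = $228,485 − $12,000 = $216,485.
Year 1: ⌊$228,485 × 200%/9⌋ = $50,774. Book value $177,711.
Year 2: ⌊$177,711 × 200%/9⌋ = $39,491. Book value $138,220.
Year 3: ⌊$138,220 × 200%/9⌋ = $30,715. Book value $107,505.
Year 4: ⌊$107,505 × 200%/9⌋ = $23,890. Book value $83,615.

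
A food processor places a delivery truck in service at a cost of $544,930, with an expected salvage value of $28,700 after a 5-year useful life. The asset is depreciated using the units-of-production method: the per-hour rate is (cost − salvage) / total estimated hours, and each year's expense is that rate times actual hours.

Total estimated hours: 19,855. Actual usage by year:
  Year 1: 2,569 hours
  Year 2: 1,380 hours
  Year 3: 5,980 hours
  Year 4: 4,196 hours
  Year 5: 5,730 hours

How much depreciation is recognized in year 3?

Depreciable base = $544,930 − $28,700 = $516,230.
Rate = $516,230 / 19,855 hours = $26 per hour.
Year 1: 2,569 × $26 = $66,794. Book value $478,136.
Year 2: 1,380 × $26 = $35,880. Book value $442,256.
Year 3: 5,980 × $26 = $155,480. Book value $286,776.

$155,480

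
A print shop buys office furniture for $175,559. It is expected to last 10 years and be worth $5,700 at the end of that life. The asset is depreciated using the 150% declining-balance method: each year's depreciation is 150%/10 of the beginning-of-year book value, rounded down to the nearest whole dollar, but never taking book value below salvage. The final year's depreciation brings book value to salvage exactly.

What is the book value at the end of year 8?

Depreciable base = $175,559 − $5,700 = $169,859.
Year 1: ⌊$175,559 × 150%/10⌋ = $26,333. Book value $149,226.
Year 2: ⌊$149,226 × 150%/10⌋ = $22,383. Book value $126,843.
Year 3: ⌊$126,843 × 150%/10⌋ = $19,026. Book value $107,817.
Year 4: ⌊$107,817 × 150%/10⌋ = $16,172. Book value $91,645.
Year 5: ⌊$91,645 × 150%/10⌋ = $13,746. Book value $77,899.
Year 6: ⌊$77,899 × 150%/10⌋ = $11,684. Book value $66,215.
Year 7: ⌊$66,215 × 150%/10⌋ = $9,932. Book value $56,283.
Year 8: ⌊$56,283 × 150%/10⌋ = $8,442. Book value $47,841.

$47,841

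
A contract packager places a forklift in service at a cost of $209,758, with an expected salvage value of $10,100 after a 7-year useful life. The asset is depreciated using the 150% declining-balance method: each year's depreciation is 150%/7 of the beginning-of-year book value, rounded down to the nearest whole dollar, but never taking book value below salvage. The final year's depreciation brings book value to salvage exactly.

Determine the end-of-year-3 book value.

Depreciable base = $209,758 − $10,100 = $199,658.
Year 1: ⌊$209,758 × 150%/7⌋ = $44,948. Book value $164,810.
Year 2: ⌊$164,810 × 150%/7⌋ = $35,316. Book value $129,494.
Year 3: ⌊$129,494 × 150%/7⌋ = $27,748. Book value $101,746.

$101,746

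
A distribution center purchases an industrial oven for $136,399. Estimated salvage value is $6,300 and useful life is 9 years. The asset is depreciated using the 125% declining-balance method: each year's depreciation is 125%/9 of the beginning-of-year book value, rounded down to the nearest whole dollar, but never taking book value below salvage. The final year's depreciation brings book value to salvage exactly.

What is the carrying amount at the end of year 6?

Depreciable base = $136,399 − $6,300 = $130,099.
Year 1: ⌊$136,399 × 125%/9⌋ = $18,944. Book value $117,455.
Year 2: ⌊$117,455 × 125%/9⌋ = $16,313. Book value $101,142.
Year 3: ⌊$101,142 × 125%/9⌋ = $14,047. Book value $87,095.
Year 4: ⌊$87,095 × 125%/9⌋ = $12,096. Book value $74,999.
Year 5: ⌊$74,999 × 125%/9⌋ = $10,416. Book value $64,583.
Year 6: ⌊$64,583 × 125%/9⌋ = $8,969. Book value $55,614.

$55,614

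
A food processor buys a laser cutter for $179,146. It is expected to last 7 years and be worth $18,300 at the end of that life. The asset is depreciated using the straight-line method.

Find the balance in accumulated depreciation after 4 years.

$91,912

Depreciable base = $179,146 − $18,300 = $160,846.
Annual expense = $160,846 / 7 = $22,978.
End of year 1: book value $156,168.
End of year 2: book value $133,190.
End of year 3: book value $110,212.
End of year 4: book value $87,234.
Accumulated through year 4 = $179,146 − $87,234 = $91,912.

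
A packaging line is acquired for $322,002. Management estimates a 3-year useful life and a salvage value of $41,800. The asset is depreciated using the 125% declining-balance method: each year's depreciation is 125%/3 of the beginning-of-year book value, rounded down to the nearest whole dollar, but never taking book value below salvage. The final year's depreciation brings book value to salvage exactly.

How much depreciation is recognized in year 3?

$67,771

Depreciable base = $322,002 − $41,800 = $280,202.
Year 1: ⌊$322,002 × 125%/3⌋ = $134,167. Book value $187,835.
Year 2: ⌊$187,835 × 125%/3⌋ = $78,264. Book value $109,571.
Year 3 (final): $109,571 − $41,800 = $67,771. Book value $41,800.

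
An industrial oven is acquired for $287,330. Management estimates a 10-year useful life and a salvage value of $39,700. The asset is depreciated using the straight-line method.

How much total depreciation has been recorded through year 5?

$123,815

Depreciable base = $287,330 − $39,700 = $247,630.
Annual expense = $247,630 / 10 = $24,763.
End of year 1: book value $262,567.
End of year 2: book value $237,804.
End of year 3: book value $213,041.
End of year 4: book value $188,278.
End of year 5: book value $163,515.
Accumulated through year 5 = $287,330 − $163,515 = $123,815.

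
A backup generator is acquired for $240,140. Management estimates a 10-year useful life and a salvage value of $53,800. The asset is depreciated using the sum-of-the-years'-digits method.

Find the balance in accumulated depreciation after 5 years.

Depreciable base = $240,140 − $53,800 = $186,340.
Sum of the years' digits = 10+9+8+7+6+5+4+3+2+1 = 55.
Year 1: $186,340 × 10/55 = $33,880. Book value $206,260.
Year 2: $186,340 × 9/55 = $30,492. Book value $175,768.
Year 3: $186,340 × 8/55 = $27,104. Book value $148,664.
Year 4: $186,340 × 7/55 = $23,716. Book value $124,948.
Year 5: $186,340 × 6/55 = $20,328. Book value $104,620.
Accumulated through year 5 = $240,140 − $104,620 = $135,520.

$135,520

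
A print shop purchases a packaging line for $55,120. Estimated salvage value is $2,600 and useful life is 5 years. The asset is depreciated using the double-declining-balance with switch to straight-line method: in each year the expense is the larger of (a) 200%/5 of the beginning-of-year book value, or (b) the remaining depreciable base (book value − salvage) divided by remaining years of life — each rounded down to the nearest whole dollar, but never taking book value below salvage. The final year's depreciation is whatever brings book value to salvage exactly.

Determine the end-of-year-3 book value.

Depreciable base = $55,120 − $2,600 = $52,520.
Year 1: DB = ⌊$55,120 × 200%/5⌋ = $22,048; SL = ⌊$52,520/5⌋ = $10,504 → take DB $22,048. Book value $33,072.
Year 2: DB = ⌊$33,072 × 200%/5⌋ = $13,228; SL = ⌊$30,472/4⌋ = $7,618 → take DB $13,228. Book value $19,844.
Year 3: DB = ⌊$19,844 × 200%/5⌋ = $7,937; SL = ⌊$17,244/3⌋ = $5,748 → take DB $7,937. Book value $11,907.

$11,907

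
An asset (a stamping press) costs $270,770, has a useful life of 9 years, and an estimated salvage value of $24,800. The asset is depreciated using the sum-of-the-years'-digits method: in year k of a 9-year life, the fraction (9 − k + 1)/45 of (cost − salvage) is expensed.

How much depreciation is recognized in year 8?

Depreciable base = $270,770 − $24,800 = $245,970.
Sum of the years' digits = 9+8+7+6+5+4+3+2+1 = 45.
Year 1: $245,970 × 9/45 = $49,194. Book value $221,576.
Year 2: $245,970 × 8/45 = $43,728. Book value $177,848.
Year 3: $245,970 × 7/45 = $38,262. Book value $139,586.
Year 4: $245,970 × 6/45 = $32,796. Book value $106,790.
Year 5: $245,970 × 5/45 = $27,330. Book value $79,460.
Year 6: $245,970 × 4/45 = $21,864. Book value $57,596.
Year 7: $245,970 × 3/45 = $16,398. Book value $41,198.
Year 8: $245,970 × 2/45 = $10,932. Book value $30,266.

$10,932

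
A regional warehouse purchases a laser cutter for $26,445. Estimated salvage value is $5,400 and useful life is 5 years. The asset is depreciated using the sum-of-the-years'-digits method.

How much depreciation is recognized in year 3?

Depreciable base = $26,445 − $5,400 = $21,045.
Sum of the years' digits = 5+4+3+2+1 = 15.
Year 1: $21,045 × 5/15 = $7,015. Book value $19,430.
Year 2: $21,045 × 4/15 = $5,612. Book value $13,818.
Year 3: $21,045 × 3/15 = $4,209. Book value $9,609.

$4,209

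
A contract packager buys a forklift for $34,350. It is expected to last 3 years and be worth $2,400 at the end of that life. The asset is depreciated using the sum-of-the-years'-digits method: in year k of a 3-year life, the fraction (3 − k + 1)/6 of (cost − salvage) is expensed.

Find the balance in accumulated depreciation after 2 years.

Depreciable base = $34,350 − $2,400 = $31,950.
Sum of the years' digits = 3+2+1 = 6.
Year 1: $31,950 × 3/6 = $15,975. Book value $18,375.
Year 2: $31,950 × 2/6 = $10,650. Book value $7,725.
Accumulated through year 2 = $34,350 − $7,725 = $26,625.

$26,625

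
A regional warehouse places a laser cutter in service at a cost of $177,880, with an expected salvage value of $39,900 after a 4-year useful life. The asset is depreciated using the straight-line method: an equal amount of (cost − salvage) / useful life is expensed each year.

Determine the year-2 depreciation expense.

$34,495

Depreciable base = $177,880 − $39,900 = $137,980.
Annual expense = $137,980 / 4 = $34,495.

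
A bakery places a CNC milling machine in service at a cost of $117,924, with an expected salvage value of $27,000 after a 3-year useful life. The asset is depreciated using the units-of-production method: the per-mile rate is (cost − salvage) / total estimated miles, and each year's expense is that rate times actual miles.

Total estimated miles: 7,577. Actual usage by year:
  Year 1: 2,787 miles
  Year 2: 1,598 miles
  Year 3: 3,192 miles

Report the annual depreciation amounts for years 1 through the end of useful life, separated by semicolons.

$33,444; $19,176; $38,304

Depreciable base = $117,924 − $27,000 = $90,924.
Rate = $90,924 / 7,577 miles = $12 per mile.
Year 1: 2,787 × $12 = $33,444. Book value $84,480.
Year 2: 1,598 × $12 = $19,176. Book value $65,304.
Year 3: 3,192 × $12 = $38,304. Book value $27,000.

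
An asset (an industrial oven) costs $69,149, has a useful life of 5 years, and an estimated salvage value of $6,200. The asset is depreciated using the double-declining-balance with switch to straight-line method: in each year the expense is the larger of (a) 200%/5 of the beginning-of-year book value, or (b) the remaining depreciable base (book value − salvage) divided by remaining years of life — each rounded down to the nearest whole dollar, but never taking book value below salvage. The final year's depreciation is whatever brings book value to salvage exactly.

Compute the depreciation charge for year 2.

Depreciable base = $69,149 − $6,200 = $62,949.
Year 1: DB = ⌊$69,149 × 200%/5⌋ = $27,659; SL = ⌊$62,949/5⌋ = $12,589 → take DB $27,659. Book value $41,490.
Year 2: DB = ⌊$41,490 × 200%/5⌋ = $16,596; SL = ⌊$35,290/4⌋ = $8,822 → take DB $16,596. Book value $24,894.

$16,596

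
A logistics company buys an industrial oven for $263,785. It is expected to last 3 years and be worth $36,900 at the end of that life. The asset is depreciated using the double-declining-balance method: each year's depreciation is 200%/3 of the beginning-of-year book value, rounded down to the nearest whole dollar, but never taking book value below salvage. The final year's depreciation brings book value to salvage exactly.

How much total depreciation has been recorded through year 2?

Depreciable base = $263,785 − $36,900 = $226,885.
Year 1: ⌊$263,785 × 200%/3⌋ = $175,856. Book value $87,929.
Year 2: ⌊$87,929 × 200%/3⌋ = $58,619, capped at $51,029. Book value $36,900.
Accumulated through year 2 = $263,785 − $36,900 = $226,885.

$226,885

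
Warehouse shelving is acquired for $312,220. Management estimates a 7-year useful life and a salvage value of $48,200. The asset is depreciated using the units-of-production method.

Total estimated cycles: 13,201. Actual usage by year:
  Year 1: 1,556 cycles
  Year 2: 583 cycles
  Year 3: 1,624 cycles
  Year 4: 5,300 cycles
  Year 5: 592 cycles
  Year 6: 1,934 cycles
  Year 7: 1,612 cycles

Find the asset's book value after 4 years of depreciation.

$130,960

Depreciable base = $312,220 − $48,200 = $264,020.
Rate = $264,020 / 13,201 cycles = $20 per cycle.
Year 1: 1,556 × $20 = $31,120. Book value $281,100.
Year 2: 583 × $20 = $11,660. Book value $269,440.
Year 3: 1,624 × $20 = $32,480. Book value $236,960.
Year 4: 5,300 × $20 = $106,000. Book value $130,960.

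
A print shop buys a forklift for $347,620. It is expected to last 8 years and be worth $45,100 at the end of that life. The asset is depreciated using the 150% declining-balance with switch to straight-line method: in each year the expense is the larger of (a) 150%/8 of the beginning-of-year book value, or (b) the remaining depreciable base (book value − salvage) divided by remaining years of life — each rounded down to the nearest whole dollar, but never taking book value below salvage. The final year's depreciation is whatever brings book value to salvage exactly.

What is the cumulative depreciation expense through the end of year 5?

$224,528

Depreciable base = $347,620 − $45,100 = $302,520.
Year 1: DB = ⌊$347,620 × 150%/8⌋ = $65,178; SL = ⌊$302,520/8⌋ = $37,815 → take DB $65,178. Book value $282,442.
Year 2: DB = ⌊$282,442 × 150%/8⌋ = $52,957; SL = ⌊$237,342/7⌋ = $33,906 → take DB $52,957. Book value $229,485.
Year 3: DB = ⌊$229,485 × 150%/8⌋ = $43,028; SL = ⌊$184,385/6⌋ = $30,730 → take DB $43,028. Book value $186,457.
Year 4: DB = ⌊$186,457 × 150%/8⌋ = $34,960; SL = ⌊$141,357/5⌋ = $28,271 → take DB $34,960. Book value $151,497.
Year 5: DB = ⌊$151,497 × 150%/8⌋ = $28,405; SL = ⌊$106,397/4⌋ = $26,599 → take DB $28,405. Book value $123,092.
Accumulated through year 5 = $347,620 − $123,092 = $224,528.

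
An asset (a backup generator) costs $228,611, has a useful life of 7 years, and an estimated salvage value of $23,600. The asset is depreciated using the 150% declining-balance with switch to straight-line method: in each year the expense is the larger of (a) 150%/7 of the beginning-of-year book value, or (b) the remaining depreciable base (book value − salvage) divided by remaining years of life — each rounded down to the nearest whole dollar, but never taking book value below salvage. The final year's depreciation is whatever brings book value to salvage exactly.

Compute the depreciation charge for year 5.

Depreciable base = $228,611 − $23,600 = $205,011.
Year 1: DB = ⌊$228,611 × 150%/7⌋ = $48,988; SL = ⌊$205,011/7⌋ = $29,287 → take DB $48,988. Book value $179,623.
Year 2: DB = ⌊$179,623 × 150%/7⌋ = $38,490; SL = ⌊$156,023/6⌋ = $26,003 → take DB $38,490. Book value $141,133.
Year 3: DB = ⌊$141,133 × 150%/7⌋ = $30,242; SL = ⌊$117,533/5⌋ = $23,506 → take DB $30,242. Book value $110,891.
Year 4: DB = ⌊$110,891 × 150%/7⌋ = $23,762; SL = ⌊$87,291/4⌋ = $21,822 → take DB $23,762. Book value $87,129.
Year 5: DB = ⌊$87,129 × 150%/7⌋ = $18,670; SL = ⌊$63,529/3⌋ = $21,176 → take SL $21,176. Book value $65,953.

$21,176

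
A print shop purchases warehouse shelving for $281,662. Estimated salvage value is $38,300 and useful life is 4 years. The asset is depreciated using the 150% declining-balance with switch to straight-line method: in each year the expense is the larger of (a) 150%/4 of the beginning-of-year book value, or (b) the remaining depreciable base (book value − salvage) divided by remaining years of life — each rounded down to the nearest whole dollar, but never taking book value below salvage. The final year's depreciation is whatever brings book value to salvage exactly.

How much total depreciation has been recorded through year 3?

Depreciable base = $281,662 − $38,300 = $243,362.
Year 1: DB = ⌊$281,662 × 150%/4⌋ = $105,623; SL = ⌊$243,362/4⌋ = $60,840 → take DB $105,623. Book value $176,039.
Year 2: DB = ⌊$176,039 × 150%/4⌋ = $66,014; SL = ⌊$137,739/3⌋ = $45,913 → take DB $66,014. Book value $110,025.
Year 3: DB = ⌊$110,025 × 150%/4⌋ = $41,259; SL = ⌊$71,725/2⌋ = $35,862 → take DB $41,259. Book value $68,766.
Accumulated through year 3 = $281,662 − $68,766 = $212,896.

$212,896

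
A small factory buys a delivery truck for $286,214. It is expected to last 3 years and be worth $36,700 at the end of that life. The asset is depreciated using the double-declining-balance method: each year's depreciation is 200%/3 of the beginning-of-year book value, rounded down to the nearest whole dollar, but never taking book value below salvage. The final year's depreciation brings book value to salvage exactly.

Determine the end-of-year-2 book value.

$36,700

Depreciable base = $286,214 − $36,700 = $249,514.
Year 1: ⌊$286,214 × 200%/3⌋ = $190,809. Book value $95,405.
Year 2: ⌊$95,405 × 200%/3⌋ = $63,603, capped at $58,705. Book value $36,700.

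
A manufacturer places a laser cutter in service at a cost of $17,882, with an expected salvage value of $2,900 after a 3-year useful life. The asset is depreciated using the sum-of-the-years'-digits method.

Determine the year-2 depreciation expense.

Depreciable base = $17,882 − $2,900 = $14,982.
Sum of the years' digits = 3+2+1 = 6.
Year 1: $14,982 × 3/6 = $7,491. Book value $10,391.
Year 2: $14,982 × 2/6 = $4,994. Book value $5,397.

$4,994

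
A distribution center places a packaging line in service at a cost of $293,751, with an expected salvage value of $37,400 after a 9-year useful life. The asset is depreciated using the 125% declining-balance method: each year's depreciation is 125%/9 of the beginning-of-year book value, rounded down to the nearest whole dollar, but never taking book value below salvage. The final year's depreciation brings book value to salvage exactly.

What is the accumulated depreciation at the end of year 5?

Depreciable base = $293,751 − $37,400 = $256,351.
Year 1: ⌊$293,751 × 125%/9⌋ = $40,798. Book value $252,953.
Year 2: ⌊$252,953 × 125%/9⌋ = $35,132. Book value $217,821.
Year 3: ⌊$217,821 × 125%/9⌋ = $30,252. Book value $187,569.
Year 4: ⌊$187,569 × 125%/9⌋ = $26,051. Book value $161,518.
Year 5: ⌊$161,518 × 125%/9⌋ = $22,433. Book value $139,085.
Accumulated through year 5 = $293,751 − $139,085 = $154,666.

$154,666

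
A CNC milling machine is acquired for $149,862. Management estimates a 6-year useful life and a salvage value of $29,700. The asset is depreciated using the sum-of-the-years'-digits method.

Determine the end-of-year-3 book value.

$64,032

Depreciable base = $149,862 − $29,700 = $120,162.
Sum of the years' digits = 6+5+4+3+2+1 = 21.
Year 1: $120,162 × 6/21 = $34,332. Book value $115,530.
Year 2: $120,162 × 5/21 = $28,610. Book value $86,920.
Year 3: $120,162 × 4/21 = $22,888. Book value $64,032.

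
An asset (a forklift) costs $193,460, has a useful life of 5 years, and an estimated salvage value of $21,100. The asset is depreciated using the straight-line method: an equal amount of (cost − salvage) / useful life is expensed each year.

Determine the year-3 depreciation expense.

Depreciable base = $193,460 − $21,100 = $172,360.
Annual expense = $172,360 / 5 = $34,472.

$34,472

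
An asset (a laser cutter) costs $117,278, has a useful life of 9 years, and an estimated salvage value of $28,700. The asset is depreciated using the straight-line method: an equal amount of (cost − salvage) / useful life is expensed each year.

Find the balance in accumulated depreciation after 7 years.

Depreciable base = $117,278 − $28,700 = $88,578.
Annual expense = $88,578 / 9 = $9,842.
End of year 1: book value $107,436.
End of year 2: book value $97,594.
End of year 3: book value $87,752.
End of year 4: book value $77,910.
End of year 5: book value $68,068.
End of year 6: book value $58,226.
End of year 7: book value $48,384.
Accumulated through year 7 = $117,278 − $48,384 = $68,894.

$68,894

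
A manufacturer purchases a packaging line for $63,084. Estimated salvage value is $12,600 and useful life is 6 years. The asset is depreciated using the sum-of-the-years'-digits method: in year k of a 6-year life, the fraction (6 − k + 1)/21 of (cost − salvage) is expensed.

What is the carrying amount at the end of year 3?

Depreciable base = $63,084 − $12,600 = $50,484.
Sum of the years' digits = 6+5+4+3+2+1 = 21.
Year 1: $50,484 × 6/21 = $14,424. Book value $48,660.
Year 2: $50,484 × 5/21 = $12,020. Book value $36,640.
Year 3: $50,484 × 4/21 = $9,616. Book value $27,024.

$27,024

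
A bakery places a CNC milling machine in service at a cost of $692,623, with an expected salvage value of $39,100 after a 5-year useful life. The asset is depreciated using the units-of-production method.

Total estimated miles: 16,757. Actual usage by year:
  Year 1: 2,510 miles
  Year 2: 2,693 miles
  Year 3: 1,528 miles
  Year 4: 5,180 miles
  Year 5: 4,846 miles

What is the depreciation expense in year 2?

Depreciable base = $692,623 − $39,100 = $653,523.
Rate = $653,523 / 16,757 miles = $39 per mile.
Year 1: 2,510 × $39 = $97,890. Book value $594,733.
Year 2: 2,693 × $39 = $105,027. Book value $489,706.

$105,027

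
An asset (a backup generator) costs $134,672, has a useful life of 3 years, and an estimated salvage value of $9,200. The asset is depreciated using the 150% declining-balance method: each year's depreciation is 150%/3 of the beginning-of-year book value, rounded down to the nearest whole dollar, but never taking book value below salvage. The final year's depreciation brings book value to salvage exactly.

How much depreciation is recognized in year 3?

Depreciable base = $134,672 − $9,200 = $125,472.
Year 1: ⌊$134,672 × 150%/3⌋ = $67,336. Book value $67,336.
Year 2: ⌊$67,336 × 150%/3⌋ = $33,668. Book value $33,668.
Year 3 (final): $33,668 − $9,200 = $24,468. Book value $9,200.

$24,468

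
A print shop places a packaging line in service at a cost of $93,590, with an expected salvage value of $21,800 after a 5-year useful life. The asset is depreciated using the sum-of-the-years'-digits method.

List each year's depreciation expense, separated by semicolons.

Depreciable base = $93,590 − $21,800 = $71,790.
Sum of the years' digits = 5+4+3+2+1 = 15.
Year 1: $71,790 × 5/15 = $23,930. Book value $69,660.
Year 2: $71,790 × 4/15 = $19,144. Book value $50,516.
Year 3: $71,790 × 3/15 = $14,358. Book value $36,158.
Year 4: $71,790 × 2/15 = $9,572. Book value $26,586.
Year 5: $71,790 × 1/15 = $4,786. Book value $21,800.

$23,930; $19,144; $14,358; $9,572; $4,786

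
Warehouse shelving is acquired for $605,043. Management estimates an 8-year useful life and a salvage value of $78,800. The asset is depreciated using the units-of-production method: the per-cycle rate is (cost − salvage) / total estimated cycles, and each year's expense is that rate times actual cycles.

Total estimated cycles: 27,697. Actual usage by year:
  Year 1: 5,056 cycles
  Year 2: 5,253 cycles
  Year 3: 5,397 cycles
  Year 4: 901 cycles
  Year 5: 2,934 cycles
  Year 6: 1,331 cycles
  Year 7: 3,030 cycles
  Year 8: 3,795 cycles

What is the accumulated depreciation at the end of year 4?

$315,533

Depreciable base = $605,043 − $78,800 = $526,243.
Rate = $526,243 / 27,697 cycles = $19 per cycle.
Year 1: 5,056 × $19 = $96,064. Book value $508,979.
Year 2: 5,253 × $19 = $99,807. Book value $409,172.
Year 3: 5,397 × $19 = $102,543. Book value $306,629.
Year 4: 901 × $19 = $17,119. Book value $289,510.
Accumulated through year 4 = $605,043 − $289,510 = $315,533.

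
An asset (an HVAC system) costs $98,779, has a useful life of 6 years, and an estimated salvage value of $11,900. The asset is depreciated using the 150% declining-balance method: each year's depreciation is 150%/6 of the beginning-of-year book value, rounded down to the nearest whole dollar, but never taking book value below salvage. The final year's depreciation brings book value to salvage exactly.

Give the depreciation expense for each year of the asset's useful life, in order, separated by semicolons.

Depreciable base = $98,779 − $11,900 = $86,879.
Year 1: ⌊$98,779 × 150%/6⌋ = $24,694. Book value $74,085.
Year 2: ⌊$74,085 × 150%/6⌋ = $18,521. Book value $55,564.
Year 3: ⌊$55,564 × 150%/6⌋ = $13,891. Book value $41,673.
Year 4: ⌊$41,673 × 150%/6⌋ = $10,418. Book value $31,255.
Year 5: ⌊$31,255 × 150%/6⌋ = $7,813. Book value $23,442.
Year 6 (final): $23,442 − $11,900 = $11,542. Book value $11,900.

$24,694; $18,521; $13,891; $10,418; $7,813; $11,542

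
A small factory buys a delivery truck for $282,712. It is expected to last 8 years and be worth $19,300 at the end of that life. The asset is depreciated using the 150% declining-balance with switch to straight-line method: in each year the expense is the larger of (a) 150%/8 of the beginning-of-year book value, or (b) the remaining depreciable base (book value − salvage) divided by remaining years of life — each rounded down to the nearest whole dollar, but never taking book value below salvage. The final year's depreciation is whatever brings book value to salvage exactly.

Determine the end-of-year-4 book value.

Depreciable base = $282,712 − $19,300 = $263,412.
Year 1: DB = ⌊$282,712 × 150%/8⌋ = $53,008; SL = ⌊$263,412/8⌋ = $32,926 → take DB $53,008. Book value $229,704.
Year 2: DB = ⌊$229,704 × 150%/8⌋ = $43,069; SL = ⌊$210,404/7⌋ = $30,057 → take DB $43,069. Book value $186,635.
Year 3: DB = ⌊$186,635 × 150%/8⌋ = $34,994; SL = ⌊$167,335/6⌋ = $27,889 → take DB $34,994. Book value $151,641.
Year 4: DB = ⌊$151,641 × 150%/8⌋ = $28,432; SL = ⌊$132,341/5⌋ = $26,468 → take DB $28,432. Book value $123,209.

$123,209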